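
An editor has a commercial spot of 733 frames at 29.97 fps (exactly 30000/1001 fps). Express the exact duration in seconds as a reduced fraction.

733733/30000 seconds

Running time = 733 ÷ (30000/1001) = 733 × 1001/30000 = 733733/30000 s.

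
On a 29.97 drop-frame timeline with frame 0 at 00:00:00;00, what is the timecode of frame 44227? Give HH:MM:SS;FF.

Ten DF minutes hold 17982 frames, so frame 44227 lies in block 2 (frames 35964–53945) with 8263 frames into that block.
The block's first minute is 1800 frames and the rest 1798 each; 8263 frames reaches minute 4, so 2 × 18 + 4 × 2 = 44 labels have been skipped so far.
Adding those back, label number 44227 + 44 = 44271 at 30 labels/s is 1475 s + 21 f = 0 h 24 min 35 s frame 21, i.e. 00:24:35;21.

00:24:35;21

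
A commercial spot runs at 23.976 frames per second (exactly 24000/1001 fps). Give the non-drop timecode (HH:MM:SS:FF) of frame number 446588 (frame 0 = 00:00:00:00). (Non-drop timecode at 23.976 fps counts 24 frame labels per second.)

05:10:07:20

446588 ÷ 24 = 18607 full seconds, remainder 20 frames.
18607 s = 5 h 10 min 7 s.
Timecode: 05:10:07:20.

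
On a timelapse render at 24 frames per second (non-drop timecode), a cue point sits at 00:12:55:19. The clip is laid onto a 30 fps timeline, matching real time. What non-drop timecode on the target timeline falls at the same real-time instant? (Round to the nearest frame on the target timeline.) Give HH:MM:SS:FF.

Source frame index: (0×3600 + 12×60 + 55) × 24 + 19 = 18619.
Real time: 18619 / (24) = 18619/24 s.
Target frame: (18619/24) × (30) = 93095/4 ≈ 23273.750 → 23274.
At 30 labels/s: frame 23274 → 00:12:55:24.

00:12:55:24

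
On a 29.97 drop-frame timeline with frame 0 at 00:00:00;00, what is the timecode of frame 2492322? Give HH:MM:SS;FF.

23:06:00;18

Ten DF minutes hold 17982 frames, so frame 2492322 lies in block 138 (frames 2481516–2499497) with 10806 frames into that block.
The block's first minute is 1800 frames and the rest 1798 each; 10806 frames reaches minute 6, so 138 × 18 + 6 × 2 = 2496 labels have been skipped so far.
Adding those back, label number 2492322 + 2496 = 2494818 at 30 labels/s is 83160 s + 18 f = 23 h 6 min 0 s frame 18, i.e. 23:06:00;18.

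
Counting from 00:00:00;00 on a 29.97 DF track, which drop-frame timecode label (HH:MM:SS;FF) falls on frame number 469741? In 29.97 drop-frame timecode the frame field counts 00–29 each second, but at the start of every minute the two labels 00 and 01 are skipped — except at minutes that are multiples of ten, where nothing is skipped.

04:21:13;21

Each 10-minute DF block holds 10 × 60 × 30 − 9 × 2 = 17982 frames. 469741 ÷ 17982 → 26 full blocks, remainder 2209.
Within the partial block the first minute is 1800 frames and each further minute 1798, so 1 further minute boundary passed. Total skipped labels = 18 × 26 + 2 × 1 = 470.
Non-drop label index = 469741 + 470 = 470211; at 30 labels/s that is 04:21:13:21, i.e. DF 04:21:13;21.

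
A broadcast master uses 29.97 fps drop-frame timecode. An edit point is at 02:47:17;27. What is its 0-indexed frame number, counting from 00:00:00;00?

As if non-drop at 30 labels/s: (2 × 3600 + 47 × 60 + 17) × 30 + 27 = 301137.
Minute boundaries passed: 167; those not divisible by 10: 167 − 16 = 151; dropped labels = 2 × 151 = 302.
Actual frame index = 301137 − 302 = 300835.

300835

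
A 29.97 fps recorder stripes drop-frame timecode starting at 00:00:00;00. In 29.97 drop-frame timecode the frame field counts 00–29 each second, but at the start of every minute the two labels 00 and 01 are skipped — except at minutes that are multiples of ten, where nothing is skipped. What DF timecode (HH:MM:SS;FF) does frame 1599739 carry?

Each 10-minute DF block holds 10 × 60 × 30 − 9 × 2 = 17982 frames. 1599739 ÷ 17982 → 88 full blocks, remainder 17323.
Within the partial block the first minute is 1800 frames and each further minute 1798, so 9 further minute boundaries passed. Total skipped labels = 18 × 88 + 2 × 9 = 1602.
Non-drop label index = 1599739 + 1602 = 1601341; at 30 labels/s that is 14:49:38:01, i.e. DF 14:49:38;01.

14:49:38;01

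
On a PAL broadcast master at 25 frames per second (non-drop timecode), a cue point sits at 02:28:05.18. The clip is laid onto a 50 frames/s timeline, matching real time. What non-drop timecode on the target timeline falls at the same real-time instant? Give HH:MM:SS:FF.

Source frame index: (2×3600 + 28×60 + 5) × 25 + 18 = 222143.
Real time: 222143 / (25) = 222143/25 s.
Target frame: (222143/25) × (50) = 444286.
At 50 labels/s: frame 444286 → 02:28:05:36.

02:28:05:36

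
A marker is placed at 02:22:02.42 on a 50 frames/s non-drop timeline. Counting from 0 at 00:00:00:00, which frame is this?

Total seconds to the label: (2 × 3600 + 22 × 60 + 2) = 8522.
Frame index = 8522 × 50 + 42 = 426142.

426142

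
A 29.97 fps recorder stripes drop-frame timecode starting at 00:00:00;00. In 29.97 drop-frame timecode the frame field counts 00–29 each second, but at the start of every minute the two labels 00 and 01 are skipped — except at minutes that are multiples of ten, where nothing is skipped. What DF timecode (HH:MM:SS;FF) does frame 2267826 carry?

Ten DF minutes hold 17982 frames, so frame 2267826 lies in block 126 (frames 2265732–2283713) with 2094 frames into that block.
The block's first minute is 1800 frames and the rest 1798 each; 2094 frames reaches minute 1, so 126 × 18 + 1 × 2 = 2270 labels have been skipped so far.
Adding those back, label number 2267826 + 2270 = 2270096 at 30 labels/s is 75669 s + 26 f = 21 h 1 min 9 s frame 26, i.e. 21:01:09;26.

21:01:09;26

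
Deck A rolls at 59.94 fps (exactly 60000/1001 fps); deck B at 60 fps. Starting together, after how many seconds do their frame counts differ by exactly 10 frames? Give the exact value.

1001/6 seconds

The gap grows by |60 − 60000/1001| = 60/1001 frames per second.
Time for a 10-frame gap: 10 ÷ (60/1001) = 1001/6 s.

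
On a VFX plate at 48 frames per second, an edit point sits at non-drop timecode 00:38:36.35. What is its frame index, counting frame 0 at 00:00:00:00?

Total seconds to the label: (0 × 3600 + 38 × 60 + 36) = 2316.
Frame index = 2316 × 48 + 35 = 111203.

frame 111203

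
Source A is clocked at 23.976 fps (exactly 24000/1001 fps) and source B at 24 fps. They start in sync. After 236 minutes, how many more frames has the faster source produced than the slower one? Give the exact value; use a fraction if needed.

236 min = 14160 s.
A emits 24000/1001 × 14160 = 339840000/1001 frames; B emits 24 × 14160 = 339840.
Difference = 339840/1001 frames (≈ 339.5005); B is ahead of A.

339840/1001 frames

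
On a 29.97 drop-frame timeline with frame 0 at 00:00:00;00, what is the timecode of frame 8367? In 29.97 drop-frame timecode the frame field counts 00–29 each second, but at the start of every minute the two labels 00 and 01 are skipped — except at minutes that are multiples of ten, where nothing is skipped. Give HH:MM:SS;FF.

Ten DF minutes hold 17982 frames, so frame 8367 lies in block 0 (frames 0–17981) with 8367 frames into that block.
The block's first minute is 1800 frames and the rest 1798 each; 8367 frames reaches minute 4, so 0 × 18 + 4 × 2 = 8 labels have been skipped so far.
Adding those back, label number 8367 + 8 = 8375 at 30 labels/s is 279 s + 5 f = 0 h 4 min 39 s frame 5, i.e. 00:04:39;05.

00:04:39;05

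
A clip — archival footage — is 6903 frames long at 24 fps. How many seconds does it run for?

287.625 seconds

Running time = 6903 / (24) = 287.625 s.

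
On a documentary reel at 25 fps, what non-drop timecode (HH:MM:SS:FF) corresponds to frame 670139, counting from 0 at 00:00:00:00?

670139 ÷ 25 = 26805 full seconds, remainder 14 frames.
26805 s = 7 h 26 min 45 s.
Timecode: 07:26:45:14.

07:26:45:14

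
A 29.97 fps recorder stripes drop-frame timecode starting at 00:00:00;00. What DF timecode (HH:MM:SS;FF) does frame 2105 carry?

00:01:10;07

Each 10-minute DF block holds 10 × 60 × 30 − 9 × 2 = 17982 frames. 2105 ÷ 17982 → 0 full blocks, remainder 2105.
Within the partial block the first minute is 1800 frames and each further minute 1798, so 1 further minute boundary passed. Total skipped labels = 18 × 0 + 2 × 1 = 2.
Non-drop label index = 2105 + 2 = 2107; at 30 labels/s that is 00:01:10:07, i.e. DF 00:01:10;07.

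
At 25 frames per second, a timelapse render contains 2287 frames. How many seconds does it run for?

91.48 seconds

Running time = 2287 / (25) = 91.48 s.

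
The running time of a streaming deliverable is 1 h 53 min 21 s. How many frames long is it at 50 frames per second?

1 h 53 min 21 s = 6801 s.
Frames = 6801 × 50 = 340050.

340050 frames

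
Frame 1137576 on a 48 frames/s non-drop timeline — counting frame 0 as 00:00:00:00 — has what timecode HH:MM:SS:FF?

1137576 ÷ 48 = 23699 full seconds, remainder 24 frames.
23699 s = 6 h 34 min 59 s.
Timecode: 06:34:59:24.

06:34:59:24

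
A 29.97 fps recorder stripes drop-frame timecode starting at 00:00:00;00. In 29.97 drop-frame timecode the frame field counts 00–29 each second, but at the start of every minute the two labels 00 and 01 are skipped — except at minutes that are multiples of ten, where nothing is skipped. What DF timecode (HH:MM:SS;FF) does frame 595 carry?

00:00:19;25

Ten DF minutes hold 17982 frames, so frame 595 lies in block 0 (frames 0–17981) with 595 frames into that block.
The block's first minute is 1800 frames and the rest 1798 each; 595 frames reaches minute 0, so 0 × 18 + 0 × 2 = 0 labels have been skipped so far.
Adding those back, label number 595 + 0 = 595 at 30 labels/s is 19 s + 25 f = 0 h 0 min 19 s frame 25, i.e. 00:00:19;25.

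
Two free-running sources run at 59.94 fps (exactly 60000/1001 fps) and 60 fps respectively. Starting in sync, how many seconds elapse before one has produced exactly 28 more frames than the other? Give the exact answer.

7007/15 seconds

The gap grows by |60 − 60000/1001| = 60/1001 frames per second.
Time for a 28-frame gap: 28 ÷ (60/1001) = 7007/15 s.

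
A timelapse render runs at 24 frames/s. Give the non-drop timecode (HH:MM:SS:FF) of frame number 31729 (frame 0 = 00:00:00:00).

00:22:02:01

31729 ÷ 24 = 1322 full seconds, remainder 1 frame.
1322 s = 0 h 22 min 2 s.
Timecode: 00:22:02:01.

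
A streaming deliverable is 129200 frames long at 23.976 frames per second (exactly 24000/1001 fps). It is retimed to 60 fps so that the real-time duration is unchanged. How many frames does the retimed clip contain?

Target frames = source frames × (target rate / source rate) = 129200 × (60)/(24000/1001) = 129200 × 1001/400 = 323323.

323323 frames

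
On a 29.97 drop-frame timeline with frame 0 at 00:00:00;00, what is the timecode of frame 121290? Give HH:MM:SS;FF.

01:07:27;02

Each 10-minute DF block holds 10 × 60 × 30 − 9 × 2 = 17982 frames. 121290 ÷ 17982 → 6 full blocks, remainder 13398.
Within the partial block the first minute is 1800 frames and each further minute 1798, so 7 further minute boundaries passed. Total skipped labels = 18 × 6 + 2 × 7 = 122.
Non-drop label index = 121290 + 122 = 121412; at 30 labels/s that is 01:07:27:02, i.e. DF 01:07:27;02.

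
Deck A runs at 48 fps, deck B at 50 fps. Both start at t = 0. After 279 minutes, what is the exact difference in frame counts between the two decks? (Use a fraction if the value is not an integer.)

33480 frames

279 min = 16740 s.
A emits 48 × 16740 = 803520 frames; B emits 50 × 16740 = 837000.
Difference = 33480 frames; B is ahead of A.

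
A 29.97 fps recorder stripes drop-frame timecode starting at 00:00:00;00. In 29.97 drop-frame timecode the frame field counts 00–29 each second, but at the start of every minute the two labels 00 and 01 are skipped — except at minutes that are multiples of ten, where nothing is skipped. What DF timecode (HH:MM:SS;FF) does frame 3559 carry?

Each 10-minute DF block holds 10 × 60 × 30 − 9 × 2 = 17982 frames. 3559 ÷ 17982 → 0 full blocks, remainder 3559.
Within the partial block the first minute is 1800 frames and each further minute 1798, so 1 further minute boundary passed. Total skipped labels = 18 × 0 + 2 × 1 = 2.
Non-drop label index = 3559 + 2 = 3561; at 30 labels/s that is 00:01:58:21, i.e. DF 00:01:58;21.

00:01:58;21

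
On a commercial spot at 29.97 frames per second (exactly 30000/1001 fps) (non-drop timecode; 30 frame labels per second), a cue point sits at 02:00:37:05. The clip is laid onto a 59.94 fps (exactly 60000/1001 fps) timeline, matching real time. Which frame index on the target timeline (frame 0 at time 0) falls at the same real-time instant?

Source frame index: (2×3600 + 0×60 + 37) × 30 + 5 = 217115.
Real time: 217115 / (30000/1001) = 43466423/6000 s.
Target frame: (43466423/6000) × (60000/1001) = 434230.

frame 434230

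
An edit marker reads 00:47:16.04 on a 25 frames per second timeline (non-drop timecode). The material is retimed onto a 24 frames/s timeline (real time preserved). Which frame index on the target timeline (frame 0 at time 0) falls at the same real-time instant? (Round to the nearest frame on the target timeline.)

frame 68068

Source frame index: (0×3600 + 47×60 + 16) × 25 + 4 = 70904.
Real time: 70904 / (25) = 70904/25 s.
Target frame: (70904/25) × (24) = 1701696/25 ≈ 68067.840 → 68068.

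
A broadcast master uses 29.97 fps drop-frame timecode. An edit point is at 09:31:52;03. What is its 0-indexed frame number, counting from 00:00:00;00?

Complete 10-minute blocks: 57, each 17982 frames → 1024974.
Remaining 1 whole minute in the current block: 1800 + 0 × 1798 = 1800 frames.
Within the current minute: 52 × 30 + 3 − 2 = 1561 (labels ;00/;01 skipped at this minute). Total = 1024974 + 1800 + 1561 = 1028335.

1028335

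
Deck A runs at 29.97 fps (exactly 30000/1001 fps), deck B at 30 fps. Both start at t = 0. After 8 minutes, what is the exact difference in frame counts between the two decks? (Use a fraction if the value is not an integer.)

14400/1001 frames

8 min = 480 s.
A emits 30000/1001 × 480 = 14400000/1001 frames; B emits 30 × 480 = 14400.
Difference = 14400/1001 frames (≈ 14.3856); B is ahead of A.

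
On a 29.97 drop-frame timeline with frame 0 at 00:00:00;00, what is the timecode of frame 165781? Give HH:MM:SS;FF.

01:32:11;17

Ten DF minutes hold 17982 frames, so frame 165781 lies in block 9 (frames 161838–179819) with 3943 frames into that block.
The block's first minute is 1800 frames and the rest 1798 each; 3943 frames reaches minute 2, so 9 × 18 + 2 × 2 = 166 labels have been skipped so far.
Adding those back, label number 165781 + 166 = 165947 at 30 labels/s is 5531 s + 17 f = 1 h 32 min 11 s frame 17, i.e. 01:32:11;17.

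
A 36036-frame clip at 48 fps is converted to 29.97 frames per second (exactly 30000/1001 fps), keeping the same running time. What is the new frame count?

Target frames = source frames × (target rate / source rate) = 36036 × (30000/1001)/(48) = 36036 × 625/1001 = 22500.

22500 frames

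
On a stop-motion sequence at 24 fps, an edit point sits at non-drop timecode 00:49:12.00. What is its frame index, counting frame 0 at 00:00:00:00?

Total seconds to the label: (0 × 3600 + 49 × 60 + 12) = 2952.
Frame index = 2952 × 24 + 0 = 70848.

70848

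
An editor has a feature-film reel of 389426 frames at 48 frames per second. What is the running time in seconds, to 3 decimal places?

Running time = 389426 × 1/48 = 194713/24 s ≈ 8113.042 s.

8113.042 seconds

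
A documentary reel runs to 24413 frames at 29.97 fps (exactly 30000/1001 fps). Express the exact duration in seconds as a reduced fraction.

Running time = 24413 ÷ (30000/1001) = 24413 × 1001/30000 = 24437413/30000 s.

24437413/30000 seconds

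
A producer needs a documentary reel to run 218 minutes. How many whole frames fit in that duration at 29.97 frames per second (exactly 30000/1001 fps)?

392007 frames

218 min = 13080 s.
Frames = 13080 × 30000/1001 = 392400000/1001 ≈ 392007.9920.
Complete frames: 392007.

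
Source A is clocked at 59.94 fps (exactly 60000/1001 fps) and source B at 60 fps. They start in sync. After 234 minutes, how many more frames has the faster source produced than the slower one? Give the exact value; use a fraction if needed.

64800/77 frames

234 min = 14040 s.
A emits 60000/1001 × 14040 = 64800000/77 frames; B emits 60 × 14040 = 842400.
Difference = 64800/77 frames (≈ 841.5584); B is ahead of A.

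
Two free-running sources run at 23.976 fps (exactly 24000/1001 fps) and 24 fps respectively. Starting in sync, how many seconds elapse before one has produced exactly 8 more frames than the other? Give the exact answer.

The gap grows by |24 − 24000/1001| = 24/1001 frames per second.
Time for a 8-frame gap: 8 ÷ (24/1001) = 1001/3 s.

1001/3 seconds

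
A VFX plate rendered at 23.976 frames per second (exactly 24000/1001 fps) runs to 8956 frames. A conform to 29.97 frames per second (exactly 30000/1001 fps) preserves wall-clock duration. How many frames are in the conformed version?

Target frames = source frames × (target rate / source rate) = 8956 × (30000/1001)/(24000/1001) = 8956 × 5/4 = 11195.

11195 frames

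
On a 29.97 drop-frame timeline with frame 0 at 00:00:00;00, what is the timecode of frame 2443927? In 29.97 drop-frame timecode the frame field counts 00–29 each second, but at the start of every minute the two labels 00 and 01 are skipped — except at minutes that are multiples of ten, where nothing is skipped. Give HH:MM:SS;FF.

22:39:05;25

Each 10-minute DF block holds 10 × 60 × 30 − 9 × 2 = 17982 frames. 2443927 ÷ 17982 → 135 full blocks, remainder 16357.
Within the partial block the first minute is 1800 frames and each further minute 1798, so 9 further minute boundaries passed. Total skipped labels = 18 × 135 + 2 × 9 = 2448.
Non-drop label index = 2443927 + 2448 = 2446375; at 30 labels/s that is 22:39:05:25, i.e. DF 22:39:05;25.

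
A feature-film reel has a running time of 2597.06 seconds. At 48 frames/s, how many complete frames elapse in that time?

124658 frames

Frames = 2597.06 × 48 = 3116472/25 ≈ 124658.8800.
Complete frames: 124658.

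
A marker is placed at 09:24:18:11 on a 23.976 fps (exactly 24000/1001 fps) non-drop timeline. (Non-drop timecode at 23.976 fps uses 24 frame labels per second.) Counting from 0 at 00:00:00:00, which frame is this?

Total seconds to the label: (9 × 3600 + 24 × 60 + 18) = 33858.
Frame index = 33858 × 24 + 11 = 812603.

812603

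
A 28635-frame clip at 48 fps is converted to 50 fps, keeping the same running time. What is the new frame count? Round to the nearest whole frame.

29828 frames

Frames at target rate = 28635 × (50) / (48) = 238625/8 ≈ 29828.125.
Nearest whole frame: 29828.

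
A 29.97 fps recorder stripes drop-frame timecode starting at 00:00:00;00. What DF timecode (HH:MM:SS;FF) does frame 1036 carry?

Each 10-minute DF block holds 10 × 60 × 30 − 9 × 2 = 17982 frames. 1036 ÷ 17982 → 0 full blocks, remainder 1036.
Within the partial block the first minute is 1800 frames and each further minute 1798, so 0 further minute boundaries passed. Total skipped labels = 18 × 0 + 2 × 0 = 0.
Non-drop label index = 1036 + 0 = 1036; at 30 labels/s that is 00:00:34:16, i.e. DF 00:00:34;16.

00:00:34;16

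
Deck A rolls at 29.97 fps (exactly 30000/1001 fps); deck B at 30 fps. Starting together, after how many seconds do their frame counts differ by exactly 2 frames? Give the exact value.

1001/15 seconds

The gap grows by |30 − 30000/1001| = 30/1001 frames per second.
Time for a 2-frame gap: 2 ÷ (30/1001) = 1001/15 s.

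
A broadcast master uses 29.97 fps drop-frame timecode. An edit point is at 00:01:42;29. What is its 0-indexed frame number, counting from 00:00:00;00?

Complete 10-minute blocks: 0, each 17982 frames → 0.
Remaining 1 whole minute in the current block: 1800 + 0 × 1798 = 1800 frames.
Within the current minute: 42 × 30 + 29 − 2 = 1287 (labels ;00/;01 skipped at this minute). Total = 0 + 1800 + 1287 = 3087.

3087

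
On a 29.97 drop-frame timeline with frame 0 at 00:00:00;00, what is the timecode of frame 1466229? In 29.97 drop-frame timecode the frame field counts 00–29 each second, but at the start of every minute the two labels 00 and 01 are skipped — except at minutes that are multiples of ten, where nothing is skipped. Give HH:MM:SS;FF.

Each 10-minute DF block holds 10 × 60 × 30 − 9 × 2 = 17982 frames. 1466229 ÷ 17982 → 81 full blocks, remainder 9687.
Within the partial block the first minute is 1800 frames and each further minute 1798, so 5 further minute boundaries passed. Total skipped labels = 18 × 81 + 2 × 5 = 1468.
Non-drop label index = 1466229 + 1468 = 1467697; at 30 labels/s that is 13:35:23:07, i.e. DF 13:35:23;07.

13:35:23;07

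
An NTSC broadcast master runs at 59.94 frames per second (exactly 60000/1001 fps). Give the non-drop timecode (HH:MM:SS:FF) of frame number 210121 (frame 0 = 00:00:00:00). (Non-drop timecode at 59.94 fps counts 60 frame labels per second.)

00:58:22:01

210121 ÷ 60 = 3502 full seconds, remainder 1 frame.
3502 s = 0 h 58 min 22 s.
Timecode: 00:58:22:01.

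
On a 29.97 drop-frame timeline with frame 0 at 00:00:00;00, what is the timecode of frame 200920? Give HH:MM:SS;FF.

Each 10-minute DF block holds 10 × 60 × 30 − 9 × 2 = 17982 frames. 200920 ÷ 17982 → 11 full blocks, remainder 3118.
Within the partial block the first minute is 1800 frames and each further minute 1798, so 1 further minute boundary passed. Total skipped labels = 18 × 11 + 2 × 1 = 200.
Non-drop label index = 200920 + 200 = 201120; at 30 labels/s that is 01:51:44:00, i.e. DF 01:51:44;00.

01:51:44;00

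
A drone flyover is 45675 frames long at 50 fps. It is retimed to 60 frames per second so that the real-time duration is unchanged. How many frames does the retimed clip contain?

54810 frames

Target frames = source frames × (target rate / source rate) = 45675 × (60)/(50) = 45675 × 6/5 = 54810.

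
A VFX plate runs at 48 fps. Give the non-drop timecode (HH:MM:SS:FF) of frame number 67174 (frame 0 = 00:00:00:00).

67174 ÷ 48 = 1399 full seconds, remainder 22 frames.
1399 s = 0 h 23 min 19 s.
Timecode: 00:23:19:22.

00:23:19:22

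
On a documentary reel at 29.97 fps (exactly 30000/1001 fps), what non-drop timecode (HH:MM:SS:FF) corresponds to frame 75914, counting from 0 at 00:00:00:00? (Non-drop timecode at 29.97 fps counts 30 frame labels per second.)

00:42:10:14

75914 ÷ 30 = 2530 full seconds, remainder 14 frames.
2530 s = 0 h 42 min 10 s.
Timecode: 00:42:10:14.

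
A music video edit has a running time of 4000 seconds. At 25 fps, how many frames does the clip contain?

Frames = 4000 × 25 = 100000.

100000 frames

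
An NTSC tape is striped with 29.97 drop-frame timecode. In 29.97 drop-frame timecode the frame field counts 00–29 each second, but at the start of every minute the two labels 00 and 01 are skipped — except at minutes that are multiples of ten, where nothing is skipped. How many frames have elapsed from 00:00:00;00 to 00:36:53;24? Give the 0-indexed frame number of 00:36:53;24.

As if non-drop at 30 labels/s: (0 × 3600 + 36 × 60 + 53) × 30 + 24 = 66414.
Minute boundaries passed: 36; those not divisible by 10: 36 − 3 = 33; dropped labels = 2 × 33 = 66.
Actual frame index = 66414 − 66 = 66348.

66348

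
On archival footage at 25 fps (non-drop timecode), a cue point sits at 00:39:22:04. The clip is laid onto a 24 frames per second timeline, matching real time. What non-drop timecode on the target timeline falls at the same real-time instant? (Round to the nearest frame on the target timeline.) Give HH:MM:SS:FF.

Source frame index: (0×3600 + 39×60 + 22) × 25 + 4 = 59054.
Real time: 59054 / (25) = 59054/25 s.
Target frame: (59054/25) × (24) = 1417296/25 ≈ 56691.840 → 56692.
At 24 labels/s: frame 56692 → 00:39:22:04.

00:39:22:04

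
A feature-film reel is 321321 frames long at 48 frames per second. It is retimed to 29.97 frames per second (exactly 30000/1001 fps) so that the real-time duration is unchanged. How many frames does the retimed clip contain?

200625 frames

Target frames = source frames × (target rate / source rate) = 321321 × (30000/1001)/(48) = 321321 × 625/1001 = 200625.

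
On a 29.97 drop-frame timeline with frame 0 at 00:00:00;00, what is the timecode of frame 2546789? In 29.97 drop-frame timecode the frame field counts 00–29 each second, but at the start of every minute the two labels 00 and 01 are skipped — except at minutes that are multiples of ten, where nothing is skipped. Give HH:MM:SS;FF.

Each 10-minute DF block holds 10 × 60 × 30 − 9 × 2 = 17982 frames. 2546789 ÷ 17982 → 141 full blocks, remainder 11327.
Within the partial block the first minute is 1800 frames and each further minute 1798, so 6 further minute boundaries passed. Total skipped labels = 18 × 141 + 2 × 6 = 2550.
Non-drop label index = 2546789 + 2550 = 2549339; at 30 labels/s that is 23:36:17:29, i.e. DF 23:36:17;29.

23:36:17;29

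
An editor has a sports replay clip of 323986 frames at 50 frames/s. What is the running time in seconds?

6479.72 seconds

Running time = 323986 / (50) = 6479.72 s.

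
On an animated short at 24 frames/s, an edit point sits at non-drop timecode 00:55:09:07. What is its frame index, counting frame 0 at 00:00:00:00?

79423

Total seconds to the label: (0 × 3600 + 55 × 60 + 9) = 3309.
Frame index = 3309 × 24 + 7 = 79423.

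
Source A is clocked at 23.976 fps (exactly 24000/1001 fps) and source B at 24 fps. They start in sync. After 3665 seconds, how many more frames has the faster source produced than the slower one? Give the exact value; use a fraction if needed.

A emits 24000/1001 × 3665 = 87960000/1001 frames; B emits 24 × 3665 = 87960.
Difference = 87960/1001 frames (≈ 87.8721); B is ahead of A.

87960/1001 frames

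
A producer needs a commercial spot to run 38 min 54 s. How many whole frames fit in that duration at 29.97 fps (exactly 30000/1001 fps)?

69950 frames

38 min 54 s = 2334 s.
Frames = 2334 × 30000/1001 = 70020000/1001 ≈ 69950.0500.
Complete frames: 69950.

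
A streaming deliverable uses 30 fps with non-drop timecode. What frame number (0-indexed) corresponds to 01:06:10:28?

Total seconds to the label: (1 × 3600 + 6 × 60 + 10) = 3970.
Frame index = 3970 × 30 + 28 = 119128.

frame 119128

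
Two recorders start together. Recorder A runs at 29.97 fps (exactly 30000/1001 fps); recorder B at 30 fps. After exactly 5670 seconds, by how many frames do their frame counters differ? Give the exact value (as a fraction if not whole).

24300/143 frames

A emits 30000/1001 × 5670 = 24300000/143 frames; B emits 30 × 5670 = 170100.
Difference = 24300/143 frames (≈ 169.9301); B is ahead of A.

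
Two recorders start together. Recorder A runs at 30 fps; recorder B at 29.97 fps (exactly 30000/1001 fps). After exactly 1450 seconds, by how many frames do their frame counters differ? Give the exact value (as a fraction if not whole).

A emits 30 × 1450 = 43500 frames; B emits 30000/1001 × 1450 = 43500000/1001.
Difference = 43500/1001 frames (≈ 43.4565); B is behind A.

43500/1001 frames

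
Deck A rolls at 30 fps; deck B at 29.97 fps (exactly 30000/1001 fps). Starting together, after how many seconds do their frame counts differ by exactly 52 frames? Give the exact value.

The gap grows by |30000/1001 − 30| = 30/1001 frames per second.
Time for a 52-frame gap: 52 ÷ (30/1001) = 26026/15 s.

26026/15 seconds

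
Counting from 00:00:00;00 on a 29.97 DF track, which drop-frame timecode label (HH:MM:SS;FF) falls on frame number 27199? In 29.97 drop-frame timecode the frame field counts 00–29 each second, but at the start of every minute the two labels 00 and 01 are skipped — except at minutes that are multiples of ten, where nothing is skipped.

00:15:07;17

Ten DF minutes hold 17982 frames, so frame 27199 lies in block 1 (frames 17982–35963) with 9217 frames into that block.
The block's first minute is 1800 frames and the rest 1798 each; 9217 frames reaches minute 5, so 1 × 18 + 5 × 2 = 28 labels have been skipped so far.
Adding those back, label number 27199 + 28 = 27227 at 30 labels/s is 907 s + 17 f = 0 h 15 min 7 s frame 17, i.e. 00:15:07;17.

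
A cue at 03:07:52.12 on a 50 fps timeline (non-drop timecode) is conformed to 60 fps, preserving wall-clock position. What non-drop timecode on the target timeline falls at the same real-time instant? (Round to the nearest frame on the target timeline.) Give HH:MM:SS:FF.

Source frame index: (3×3600 + 7×60 + 52) × 50 + 12 = 563612.
Real time: 563612 / (50) = 281806/25 s.
Target frame: (281806/25) × (60) = 3381672/5 ≈ 676334.400 → 676334.
At 60 labels/s: frame 676334 → 03:07:52:14.

03:07:52:14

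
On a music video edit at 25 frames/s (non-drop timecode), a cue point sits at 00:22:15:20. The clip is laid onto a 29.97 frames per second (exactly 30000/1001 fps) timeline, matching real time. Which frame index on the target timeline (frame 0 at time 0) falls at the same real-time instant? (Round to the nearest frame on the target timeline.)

frame 40034

Source frame index: (0×3600 + 22×60 + 15) × 25 + 20 = 33395.
Real time: 33395 / (25) = 6679/5 s.
Target frame: (6679/5) × (30000/1001) = 40074000/1001 ≈ 40033.966 → 40034.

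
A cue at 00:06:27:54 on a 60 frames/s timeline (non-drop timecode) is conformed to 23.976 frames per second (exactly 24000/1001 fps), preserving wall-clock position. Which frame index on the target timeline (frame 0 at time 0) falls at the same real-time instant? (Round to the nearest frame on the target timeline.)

Source frame index: (0×3600 + 6×60 + 27) × 60 + 54 = 23274.
Real time: 23274 / (60) = 3879/10 s.
Target frame: (3879/10) × (24000/1001) = 9309600/1001 ≈ 9300.300 → 9300.

frame 9300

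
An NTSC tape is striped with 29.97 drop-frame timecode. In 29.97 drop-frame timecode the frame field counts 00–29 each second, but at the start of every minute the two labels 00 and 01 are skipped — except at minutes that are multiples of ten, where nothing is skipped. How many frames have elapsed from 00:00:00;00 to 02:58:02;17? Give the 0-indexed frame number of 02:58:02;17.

320155

As if non-drop at 30 labels/s: (2 × 3600 + 58 × 60 + 2) × 30 + 17 = 320477.
Minute boundaries passed: 178; those not divisible by 10: 178 − 17 = 161; dropped labels = 2 × 161 = 322.
Actual frame index = 320477 − 322 = 320155.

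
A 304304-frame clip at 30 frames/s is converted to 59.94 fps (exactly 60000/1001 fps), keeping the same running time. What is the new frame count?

608000 frames

Target frames = source frames × (target rate / source rate) = 304304 × (60000/1001)/(30) = 304304 × 2000/1001 = 608000.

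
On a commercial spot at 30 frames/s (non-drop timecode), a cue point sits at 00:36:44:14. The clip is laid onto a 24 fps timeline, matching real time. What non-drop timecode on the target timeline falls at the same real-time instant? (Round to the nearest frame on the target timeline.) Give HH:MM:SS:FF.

Source frame index: (0×3600 + 36×60 + 44) × 30 + 14 = 66134.
Real time: 66134 / (30) = 33067/15 s.
Target frame: (33067/15) × (24) = 264536/5 ≈ 52907.200 → 52907.
At 24 labels/s: frame 52907 → 00:36:44:11.

00:36:44:11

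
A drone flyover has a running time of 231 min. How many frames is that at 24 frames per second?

231 min = 13860 s.
Frames = 13860 × 24 = 332640.

332640 frames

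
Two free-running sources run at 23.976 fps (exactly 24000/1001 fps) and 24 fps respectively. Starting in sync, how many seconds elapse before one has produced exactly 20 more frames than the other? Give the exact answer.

The gap grows by |24 − 24000/1001| = 24/1001 frames per second.
Time for a 20-frame gap: 20 ÷ (24/1001) = 5005/6 s.

5005/6 seconds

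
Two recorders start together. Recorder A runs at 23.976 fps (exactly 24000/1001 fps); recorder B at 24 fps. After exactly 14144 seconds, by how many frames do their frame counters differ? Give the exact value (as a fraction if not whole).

A emits 24000/1001 × 14144 = 26112000/77 frames; B emits 24 × 14144 = 339456.
Difference = 26112/77 frames (≈ 339.1169); B is ahead of A.

26112/77 frames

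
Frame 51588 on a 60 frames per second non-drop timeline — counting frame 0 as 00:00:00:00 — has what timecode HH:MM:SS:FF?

51588 ÷ 60 = 859 full seconds, remainder 48 frames.
859 s = 0 h 14 min 19 s.
Timecode: 00:14:19:48.

00:14:19:48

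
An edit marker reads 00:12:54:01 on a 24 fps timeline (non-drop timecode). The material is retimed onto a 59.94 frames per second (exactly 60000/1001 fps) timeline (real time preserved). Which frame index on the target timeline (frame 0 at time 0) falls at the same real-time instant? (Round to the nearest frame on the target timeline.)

Source frame index: (0×3600 + 12×60 + 54) × 24 + 1 = 18577.
Real time: 18577 / (24) = 18577/24 s.
Target frame: (18577/24) × (60000/1001) = 3572500/77 ≈ 46396.104 → 46396.

frame 46396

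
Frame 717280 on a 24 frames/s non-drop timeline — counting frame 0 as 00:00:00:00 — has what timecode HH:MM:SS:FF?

08:18:06:16

717280 ÷ 24 = 29886 full seconds, remainder 16 frames.
29886 s = 8 h 18 min 6 s.
Timecode: 08:18:06:16.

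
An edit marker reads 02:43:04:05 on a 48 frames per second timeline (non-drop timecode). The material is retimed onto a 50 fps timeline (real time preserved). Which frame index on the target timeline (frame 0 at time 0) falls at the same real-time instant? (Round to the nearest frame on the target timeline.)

frame 489205

Source frame index: (2×3600 + 43×60 + 4) × 48 + 5 = 469637.
Real time: 469637 / (48) = 469637/48 s.
Target frame: (469637/48) × (50) = 11740925/24 ≈ 489205.208 → 489205.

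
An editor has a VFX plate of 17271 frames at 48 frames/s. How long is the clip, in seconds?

359.8125 seconds

Running time = 17271 / (48) = 359.8125 s.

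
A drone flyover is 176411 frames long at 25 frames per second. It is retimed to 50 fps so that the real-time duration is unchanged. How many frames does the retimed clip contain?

Target frames = source frames × (target rate / source rate) = 176411 × (50)/(25) = 176411 × 2 = 352822.

352822 frames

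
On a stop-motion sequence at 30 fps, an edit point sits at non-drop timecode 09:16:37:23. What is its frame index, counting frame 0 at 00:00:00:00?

frame 1001933

Total seconds to the label: (9 × 3600 + 16 × 60 + 37) = 33397.
Frame index = 33397 × 30 + 23 = 1001933.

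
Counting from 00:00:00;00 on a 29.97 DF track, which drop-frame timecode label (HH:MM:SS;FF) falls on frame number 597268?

Each 10-minute DF block holds 10 × 60 × 30 − 9 × 2 = 17982 frames. 597268 ÷ 17982 → 33 full blocks, remainder 3862.
Within the partial block the first minute is 1800 frames and each further minute 1798, so 2 further minute boundaries passed. Total skipped labels = 18 × 33 + 2 × 2 = 598.
Non-drop label index = 597268 + 598 = 597866; at 30 labels/s that is 05:32:08:26, i.e. DF 05:32:08;26.

05:32:08;26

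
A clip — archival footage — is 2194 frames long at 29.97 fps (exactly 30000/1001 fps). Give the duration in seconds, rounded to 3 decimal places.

73.206 seconds

Running time = 2194 × 1001/30000 = 1098097/15000 s ≈ 73.206 s.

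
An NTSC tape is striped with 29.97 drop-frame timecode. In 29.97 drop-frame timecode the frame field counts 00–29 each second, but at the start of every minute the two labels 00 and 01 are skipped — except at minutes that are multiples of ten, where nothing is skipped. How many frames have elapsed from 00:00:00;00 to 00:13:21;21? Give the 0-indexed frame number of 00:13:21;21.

24027

Complete 10-minute blocks: 1, each 17982 frames → 17982.
Remaining 3 whole minutes in the current block: 1800 + 2 × 1798 = 5396 frames.
Within the current minute: 21 × 30 + 21 − 2 = 649 (labels ;00/;01 skipped at this minute). Total = 17982 + 5396 + 649 = 24027.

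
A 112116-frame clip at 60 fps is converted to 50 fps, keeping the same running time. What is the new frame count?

Target frames = source frames × (target rate / source rate) = 112116 × (50)/(60) = 112116 × 5/6 = 93430.

93430 frames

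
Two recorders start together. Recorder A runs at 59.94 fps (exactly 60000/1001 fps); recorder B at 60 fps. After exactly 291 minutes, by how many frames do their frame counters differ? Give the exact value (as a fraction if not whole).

1047600/1001 frames

291 min = 17460 s.
A emits 60000/1001 × 17460 = 1047600000/1001 frames; B emits 60 × 17460 = 1047600.
Difference = 1047600/1001 frames (≈ 1046.5534); B is ahead of A.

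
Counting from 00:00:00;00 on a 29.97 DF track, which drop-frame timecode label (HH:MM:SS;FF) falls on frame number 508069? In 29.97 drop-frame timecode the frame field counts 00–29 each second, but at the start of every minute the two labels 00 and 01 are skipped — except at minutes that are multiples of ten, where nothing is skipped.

04:42:32;17

Ten DF minutes hold 17982 frames, so frame 508069 lies in block 28 (frames 503496–521477) with 4573 frames into that block.
The block's first minute is 1800 frames and the rest 1798 each; 4573 frames reaches minute 2, so 28 × 18 + 2 × 2 = 508 labels have been skipped so far.
Adding those back, label number 508069 + 508 = 508577 at 30 labels/s is 16952 s + 17 f = 4 h 42 min 32 s frame 17, i.e. 04:42:32;17.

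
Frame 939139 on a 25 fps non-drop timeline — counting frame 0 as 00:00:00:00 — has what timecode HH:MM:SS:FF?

939139 ÷ 25 = 37565 full seconds, remainder 14 frames.
37565 s = 10 h 26 min 5 s.
Timecode: 10:26:05:14.

10:26:05:14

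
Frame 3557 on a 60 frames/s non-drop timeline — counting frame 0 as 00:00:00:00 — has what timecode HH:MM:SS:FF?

3557 ÷ 60 = 59 full seconds, remainder 17 frames.
59 s = 0 h 0 min 59 s.
Timecode: 00:00:59:17.

00:00:59:17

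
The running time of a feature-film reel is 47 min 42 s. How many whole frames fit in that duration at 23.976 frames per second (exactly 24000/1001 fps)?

68619 frames

47 min 42 s = 2862 s.
Frames = 2862 × 24000/1001 = 68688000/1001 ≈ 68619.3806.
Complete frames: 68619.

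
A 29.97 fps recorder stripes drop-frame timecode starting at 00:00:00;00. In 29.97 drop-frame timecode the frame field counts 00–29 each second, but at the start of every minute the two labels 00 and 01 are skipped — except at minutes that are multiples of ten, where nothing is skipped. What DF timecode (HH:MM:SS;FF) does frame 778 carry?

00:00:25;28

Each 10-minute DF block holds 10 × 60 × 30 − 9 × 2 = 17982 frames. 778 ÷ 17982 → 0 full blocks, remainder 778.
Within the partial block the first minute is 1800 frames and each further minute 1798, so 0 further minute boundaries passed. Total skipped labels = 18 × 0 + 2 × 0 = 0.
Non-drop label index = 778 + 0 = 778; at 30 labels/s that is 00:00:25:28, i.e. DF 00:00:25;28.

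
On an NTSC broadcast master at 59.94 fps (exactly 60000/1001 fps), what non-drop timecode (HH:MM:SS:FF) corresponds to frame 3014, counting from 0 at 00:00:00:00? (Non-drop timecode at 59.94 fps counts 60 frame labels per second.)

00:00:50:14

3014 ÷ 60 = 50 full seconds, remainder 14 frames.
50 s = 0 h 0 min 50 s.
Timecode: 00:00:50:14.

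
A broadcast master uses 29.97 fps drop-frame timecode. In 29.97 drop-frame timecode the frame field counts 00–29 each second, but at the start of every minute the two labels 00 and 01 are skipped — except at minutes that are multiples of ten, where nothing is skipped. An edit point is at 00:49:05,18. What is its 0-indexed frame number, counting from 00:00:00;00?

88278

Complete 10-minute blocks: 4, each 17982 frames → 71928.
Remaining 9 whole minutes in the current block: 1800 + 8 × 1798 = 16184 frames.
Within the current minute: 5 × 30 + 18 − 2 = 166 (labels ;00/;01 skipped at this minute). Total = 71928 + 16184 + 166 = 88278.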